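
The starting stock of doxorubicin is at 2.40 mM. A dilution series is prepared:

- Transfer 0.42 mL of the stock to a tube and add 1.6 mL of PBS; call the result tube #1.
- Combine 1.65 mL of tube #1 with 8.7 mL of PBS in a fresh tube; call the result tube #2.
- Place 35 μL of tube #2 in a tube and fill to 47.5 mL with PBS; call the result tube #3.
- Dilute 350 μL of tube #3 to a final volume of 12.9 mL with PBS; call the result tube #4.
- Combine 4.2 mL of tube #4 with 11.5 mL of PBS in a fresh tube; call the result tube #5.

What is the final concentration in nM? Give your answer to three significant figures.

Step 1: 0.42 mL + 1.6 mL = 2.02 mL total → factor 2.02/0.42 = 4.8095
Step 2: 1.65 mL + 8.7 mL = 10.35 mL total → factor 10.35/1.65 = 6.2727
Step 3: 35 μL brought to 47.5 mL → factor 47500/35 = 1357.1
Step 4: 350 μL brought to 12.9 mL → factor 12900/350 = 36.857
Step 5: 4.2 mL + 11.5 mL = 15.7 mL total → factor 15.7/4.2 = 3.7381
Overall dilution factor = 4.8095 × 6.2727 × 1357.1 × 36.857 × 3.7381 = 5.641 × 10^6
Final = 2.40 mM / 5.641 × 10^6 = 4.255 × 10^-7 mM = 0.425 nM

0.425 nM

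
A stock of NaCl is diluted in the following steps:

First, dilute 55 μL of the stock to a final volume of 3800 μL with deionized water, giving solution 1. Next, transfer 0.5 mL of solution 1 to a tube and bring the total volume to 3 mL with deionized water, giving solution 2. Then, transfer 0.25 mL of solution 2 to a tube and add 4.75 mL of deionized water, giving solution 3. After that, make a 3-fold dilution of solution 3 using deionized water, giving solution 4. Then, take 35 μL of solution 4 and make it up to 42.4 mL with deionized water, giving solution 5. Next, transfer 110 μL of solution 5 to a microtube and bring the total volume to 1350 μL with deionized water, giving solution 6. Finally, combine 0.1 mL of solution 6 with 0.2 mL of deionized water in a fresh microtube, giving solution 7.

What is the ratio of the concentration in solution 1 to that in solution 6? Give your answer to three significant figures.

5.35 × 10^6

Step 1: 55 μL brought to 3800 μL → factor 3800/55 = 69.091
Step 2: 0.5 mL brought to 3 mL → factor 3/0.5 = 6
Step 3: 0.25 mL + 4.75 mL = 5 mL total → factor 5/0.25 = 20
Step 4: 3-fold → factor 3
Step 5: 35 μL brought to 42.4 mL → factor 42400/35 = 1211.4
Step 6: 110 μL brought to 1350 μL → factor 1350/110 = 12.273
Dilution factor to solution 1 = 69.091; to solution 6 = 3.698 × 10^8
[solution 1]/[solution 6] = (factor to solution 6)/(factor to solution 1) = 3.698 × 10^8/69.091 = 5.35 × 10^6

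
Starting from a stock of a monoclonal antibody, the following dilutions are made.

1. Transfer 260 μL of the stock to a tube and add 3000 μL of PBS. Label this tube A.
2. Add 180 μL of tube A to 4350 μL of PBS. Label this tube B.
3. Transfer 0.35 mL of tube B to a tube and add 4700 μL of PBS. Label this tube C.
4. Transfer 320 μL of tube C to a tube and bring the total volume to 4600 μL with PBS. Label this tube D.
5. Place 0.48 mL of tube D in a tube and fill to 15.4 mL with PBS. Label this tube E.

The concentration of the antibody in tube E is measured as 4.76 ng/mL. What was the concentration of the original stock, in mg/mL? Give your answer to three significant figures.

10.0 mg/mL

Step 1: 260 μL + 3000 μL = 3260 μL total → factor 3260/260 = 12.538
Step 2: 180 μL + 4350 μL = 4530 μL total → factor 4530/180 = 25.167
Step 3: 0.35 mL + 4700 μL = 5.05 mL total → factor 5.05/0.35 = 14.429
Step 4: 320 μL brought to 4600 μL → factor 4600/320 = 14.375
Step 5: 0.48 mL brought to 15.4 mL → factor 15.4/0.48 = 32.083
Overall dilution factor = 12.538 × 25.167 × 14.429 × 14.375 × 32.083 = 2.0998 × 10^6
Stock = 4.76 ng/mL × 2.0998 × 10^6 = 9.995 × 10^6 ng/mL = 10.0 mg/mL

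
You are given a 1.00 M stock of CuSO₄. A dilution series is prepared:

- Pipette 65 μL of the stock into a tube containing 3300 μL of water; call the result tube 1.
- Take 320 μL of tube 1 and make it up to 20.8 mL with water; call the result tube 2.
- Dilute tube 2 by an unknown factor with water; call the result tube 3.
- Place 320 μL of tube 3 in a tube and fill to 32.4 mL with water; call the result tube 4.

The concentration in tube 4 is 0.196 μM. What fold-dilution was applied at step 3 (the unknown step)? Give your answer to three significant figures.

15.0-fold

Step 1: 65 μL + 3300 μL = 3365 μL total → factor 3365/65 = 51.769
Step 2: 320 μL brought to 20.8 mL → factor 20800/320 = 65
Step 3: unknown factor x
Step 4: 320 μL brought to 32.4 mL → factor 32400/320 = 101.25
Product of known-step factors = 3.4071 × 10^5
Overall factor = 1.00 M / (0.196 μM) = 5.102 × 10^6
x = 5.102 × 10^6 / 3.4071 × 10^5 = 15.0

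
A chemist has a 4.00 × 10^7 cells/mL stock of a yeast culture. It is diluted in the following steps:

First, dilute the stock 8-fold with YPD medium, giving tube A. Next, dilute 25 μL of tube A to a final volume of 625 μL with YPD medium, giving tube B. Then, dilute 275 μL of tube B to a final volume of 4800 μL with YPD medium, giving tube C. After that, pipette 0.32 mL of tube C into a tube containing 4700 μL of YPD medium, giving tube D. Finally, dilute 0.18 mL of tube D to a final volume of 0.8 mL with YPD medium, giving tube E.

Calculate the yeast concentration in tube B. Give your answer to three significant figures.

Step 1: 8-fold → factor 8
Step 2: 25 μL brought to 625 μL → factor 625/25 = 25
Dilution factor through tube B = 8 × 25 = 200
[tube B] = 4.00 × 10^7 cells/mL / 200 = 2.00 × 10^5 cells/mL

2.00 × 10^5 cells/mL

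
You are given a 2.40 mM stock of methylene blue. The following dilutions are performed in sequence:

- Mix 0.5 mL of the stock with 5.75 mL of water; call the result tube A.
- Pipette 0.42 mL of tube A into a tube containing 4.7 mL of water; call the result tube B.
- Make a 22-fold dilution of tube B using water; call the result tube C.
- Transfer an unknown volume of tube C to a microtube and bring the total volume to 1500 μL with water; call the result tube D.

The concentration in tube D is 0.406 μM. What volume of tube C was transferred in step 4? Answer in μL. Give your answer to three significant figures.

Step 1: 0.5 mL + 5.75 mL = 6.25 mL total → factor 6.25/0.5 = 12.5
Step 2: 0.42 mL + 4.7 mL = 5.12 mL total → factor 5.12/0.42 = 12.19
Step 3: 22-fold → factor 22
Step 4: v brought to 1500 μL → factor = 1500 μL/v
Product of known-step factors = 3352.4
Overall factor = 2.40 mM / (0.406 μM) = 5911.3
Step-4 factor = 5911.3 / 3352.4 = 1.7633
v = 1500 μL / 1.7633 = 851 μL

851 μL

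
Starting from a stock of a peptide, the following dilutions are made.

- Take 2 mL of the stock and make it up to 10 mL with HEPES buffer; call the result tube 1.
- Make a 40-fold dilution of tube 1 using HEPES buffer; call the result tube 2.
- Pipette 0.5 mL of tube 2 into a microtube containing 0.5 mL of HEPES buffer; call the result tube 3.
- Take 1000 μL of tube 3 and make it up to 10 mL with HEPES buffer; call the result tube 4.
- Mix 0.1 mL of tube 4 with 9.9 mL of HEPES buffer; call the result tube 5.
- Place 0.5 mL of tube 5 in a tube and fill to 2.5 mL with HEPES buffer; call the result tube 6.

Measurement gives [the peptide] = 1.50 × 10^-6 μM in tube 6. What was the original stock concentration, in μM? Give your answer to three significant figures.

3.00 μM

Step 1: 2 mL brought to 10 mL → factor 10/2 = 5
Step 2: 40-fold → factor 40
Step 3: 0.5 mL + 0.5 mL = 1 mL total → factor 1/0.5 = 2
Step 4: 1000 μL brought to 10 mL → factor 10000/1000 = 10
Step 5: 0.1 mL + 9.9 mL = 10 mL total → factor 10/0.1 = 100
Step 6: 0.5 mL brought to 2.5 mL → factor 2.5/0.5 = 5
Overall dilution factor = 5 × 40 × 2 × 10 × 100 × 5 = 2 × 10^6
Stock = 1.50 × 10^-6 μM × 2 × 10^6 = 3.00 μM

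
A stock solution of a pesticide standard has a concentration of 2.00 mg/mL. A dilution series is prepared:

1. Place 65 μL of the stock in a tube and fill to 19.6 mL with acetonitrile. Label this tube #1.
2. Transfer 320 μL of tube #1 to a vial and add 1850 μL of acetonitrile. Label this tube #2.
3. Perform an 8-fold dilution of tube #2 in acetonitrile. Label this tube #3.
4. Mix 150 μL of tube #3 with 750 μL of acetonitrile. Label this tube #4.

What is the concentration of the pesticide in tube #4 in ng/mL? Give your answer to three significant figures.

20.4 ng/mL

Step 1: 65 μL brought to 19.6 mL → factor 19600/65 = 301.54
Step 2: 320 μL + 1850 μL = 2170 μL total → factor 2170/320 = 6.7812
Step 3: 8-fold → factor 8
Step 4: 150 μL + 750 μL = 900 μL total → factor 900/150 = 6
Overall dilution factor = 301.54 × 6.7812 × 8 × 6 = 98151
Final = 2.00 mg/mL / 98151 = 2.038 × 10^-5 mg/mL = 20.4 ng/mL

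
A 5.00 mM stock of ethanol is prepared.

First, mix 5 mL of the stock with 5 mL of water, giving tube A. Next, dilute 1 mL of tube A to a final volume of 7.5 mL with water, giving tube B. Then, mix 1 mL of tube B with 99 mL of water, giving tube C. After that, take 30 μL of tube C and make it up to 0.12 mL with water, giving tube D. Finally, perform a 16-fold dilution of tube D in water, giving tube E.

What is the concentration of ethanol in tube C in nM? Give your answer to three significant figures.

3.33 × 10^3 nM

Step 1: 5 mL + 5 mL = 10 mL total → factor 10/5 = 2
Step 2: 1 mL brought to 7.5 mL → factor 7.5/1 = 7.5
Step 3: 1 mL + 99 mL = 100 mL total → factor 100/1 = 100
Dilution factor through tube C = 2 × 7.5 × 100 = 1500
[tube C] = 5.00 mM / 1500 = 0.003333 mM = 3.33 × 10^3 nM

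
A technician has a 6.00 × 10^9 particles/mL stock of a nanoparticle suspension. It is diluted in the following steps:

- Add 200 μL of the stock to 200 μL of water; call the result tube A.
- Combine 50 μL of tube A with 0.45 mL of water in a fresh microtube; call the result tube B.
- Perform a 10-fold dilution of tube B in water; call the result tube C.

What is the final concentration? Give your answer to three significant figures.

Step 1: 200 μL + 200 μL = 400 μL total → factor 400/200 = 2
Step 2: 50 μL + 0.45 mL = 500 μL total → factor 500/50 = 10
Step 3: 10-fold → factor 10
Overall dilution factor = 2 × 10 × 10 = 200
Final = 6.00 × 10^9 particles/mL / 200 = 3.00 × 10^7 particles/mL

3.00 × 10^7 particles/mL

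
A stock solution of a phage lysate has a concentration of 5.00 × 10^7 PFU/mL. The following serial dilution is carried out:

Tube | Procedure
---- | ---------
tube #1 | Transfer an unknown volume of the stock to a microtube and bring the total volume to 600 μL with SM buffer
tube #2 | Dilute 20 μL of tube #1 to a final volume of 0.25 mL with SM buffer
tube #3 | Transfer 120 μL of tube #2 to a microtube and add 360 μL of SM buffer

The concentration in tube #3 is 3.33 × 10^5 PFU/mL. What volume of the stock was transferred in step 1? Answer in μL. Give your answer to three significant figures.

200 μL

Step 1: v brought to 600 μL → factor = 600 μL/v
Step 2: 20 μL brought to 0.25 mL → factor 250/20 = 12.5
Step 3: 120 μL + 360 μL = 480 μL total → factor 480/120 = 4
Product of known-step factors = 50
Overall factor = 5.00 × 10^7 PFU/mL / (3.33 × 10^5 PFU/mL) = 150.15
Step-1 factor = 150.15 / 50 = 3.003
v = 600 μL / 3.003 = 200 μL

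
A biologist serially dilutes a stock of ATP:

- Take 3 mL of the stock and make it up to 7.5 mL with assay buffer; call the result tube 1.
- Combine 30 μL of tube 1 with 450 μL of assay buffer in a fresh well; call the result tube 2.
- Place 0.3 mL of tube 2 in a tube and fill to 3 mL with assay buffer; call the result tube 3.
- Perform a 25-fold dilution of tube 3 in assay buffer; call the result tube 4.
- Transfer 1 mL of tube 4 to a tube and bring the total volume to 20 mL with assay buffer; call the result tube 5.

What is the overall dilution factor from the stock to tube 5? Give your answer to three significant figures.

Step 1: 3 mL brought to 7.5 mL → factor 7.5/3 = 2.5
Step 2: 30 μL + 450 μL = 480 μL total → factor 480/30 = 16
Step 3: 0.3 mL brought to 3 mL → factor 3/0.3 = 10
Step 4: 25-fold → factor 25
Step 5: 1 mL brought to 20 mL → factor 20/1 = 20
Overall dilution factor = 2.5 × 16 × 10 × 25 × 20 = 2 × 10^5

2.00 × 10^5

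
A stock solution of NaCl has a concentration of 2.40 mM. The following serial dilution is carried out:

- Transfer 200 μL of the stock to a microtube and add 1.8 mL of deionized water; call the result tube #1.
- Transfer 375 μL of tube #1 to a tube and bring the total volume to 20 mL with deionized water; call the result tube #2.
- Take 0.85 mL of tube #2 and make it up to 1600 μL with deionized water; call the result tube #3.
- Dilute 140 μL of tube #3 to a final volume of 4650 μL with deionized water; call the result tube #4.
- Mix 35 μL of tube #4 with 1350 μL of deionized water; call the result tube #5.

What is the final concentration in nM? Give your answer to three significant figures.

Step 1: 200 μL + 1.8 mL = 2000 μL total → factor 2000/200 = 10
Step 2: 375 μL brought to 20 mL → factor 20000/375 = 53.333
Step 3: 0.85 mL brought to 1600 μL → factor 1.6/0.85 = 1.8824
Step 4: 140 μL brought to 4650 μL → factor 4650/140 = 33.214
Step 5: 35 μL + 1350 μL = 1385 μL total → factor 1385/35 = 39.571
Overall dilution factor = 10 × 53.333 × 1.8824 × 33.214 × 39.571 = 1.3195 × 10^6
Final = 2.40 mM / 1.3195 × 10^6 = 1.819 × 10^-6 mM = 1.82 nM

1.82 nM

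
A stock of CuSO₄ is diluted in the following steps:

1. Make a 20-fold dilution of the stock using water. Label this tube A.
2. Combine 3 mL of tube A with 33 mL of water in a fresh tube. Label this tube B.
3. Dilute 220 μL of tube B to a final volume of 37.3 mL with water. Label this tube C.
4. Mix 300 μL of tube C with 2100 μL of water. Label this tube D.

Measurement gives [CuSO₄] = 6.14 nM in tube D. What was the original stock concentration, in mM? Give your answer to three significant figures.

2.00 mM

Step 1: 20-fold → factor 20
Step 2: 3 mL + 33 mL = 36 mL total → factor 36/3 = 12
Step 3: 220 μL brought to 37.3 mL → factor 37300/220 = 169.55
Step 4: 300 μL + 2100 μL = 2400 μL total → factor 2400/300 = 8
Overall dilution factor = 20 × 12 × 169.55 × 8 = 3.2553 × 10^5
Stock = 6.14 nM × 3.2553 × 10^5 = 1.999 × 10^6 nM = 2.00 mM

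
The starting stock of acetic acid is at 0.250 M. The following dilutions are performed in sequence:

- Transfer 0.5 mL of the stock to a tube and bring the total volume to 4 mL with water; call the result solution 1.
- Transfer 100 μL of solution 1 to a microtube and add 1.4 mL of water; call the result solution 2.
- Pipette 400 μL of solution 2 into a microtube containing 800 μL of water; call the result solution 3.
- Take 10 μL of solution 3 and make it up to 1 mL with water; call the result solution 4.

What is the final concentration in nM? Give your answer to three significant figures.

Step 1: 0.5 mL brought to 4 mL → factor 4/0.5 = 8
Step 2: 100 μL + 1.4 mL = 1500 μL total → factor 1500/100 = 15
Step 3: 400 μL + 800 μL = 1200 μL total → factor 1200/400 = 3
Step 4: 10 μL brought to 1 mL → factor 1000/10 = 100
Overall dilution factor = 8 × 15 × 3 × 100 = 36000
Final = 0.250 M / 36000 = 6.944 × 10^-6 M = 6.94 × 10^3 nM

6.94 × 10^3 nM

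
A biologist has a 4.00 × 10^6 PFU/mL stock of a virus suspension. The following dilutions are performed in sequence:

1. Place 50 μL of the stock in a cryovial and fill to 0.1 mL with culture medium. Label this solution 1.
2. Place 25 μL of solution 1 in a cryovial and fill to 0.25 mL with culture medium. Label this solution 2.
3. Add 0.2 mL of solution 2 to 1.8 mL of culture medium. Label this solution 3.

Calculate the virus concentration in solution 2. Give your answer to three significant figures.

2.00 × 10^5 PFU/mL

Step 1: 50 μL brought to 0.1 mL → factor 100/50 = 2
Step 2: 25 μL brought to 0.25 mL → factor 250/25 = 10
Dilution factor through solution 2 = 2 × 10 = 20
[solution 2] = 4.00 × 10^6 PFU/mL / 20 = 2.00 × 10^5 PFU/mL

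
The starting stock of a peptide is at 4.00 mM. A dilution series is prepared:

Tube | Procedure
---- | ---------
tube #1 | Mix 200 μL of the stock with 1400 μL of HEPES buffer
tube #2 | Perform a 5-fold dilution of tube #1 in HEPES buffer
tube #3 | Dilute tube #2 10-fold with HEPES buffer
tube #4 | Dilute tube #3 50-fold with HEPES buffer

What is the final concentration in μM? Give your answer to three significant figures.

Step 1: 200 μL + 1400 μL = 1600 μL total → factor 1600/200 = 8
Step 2: 5-fold → factor 5
Step 3: 10-fold → factor 10
Step 4: 50-fold → factor 50
Overall dilution factor = 8 × 5 × 10 × 50 = 20000
Final = 4.00 mM / 20000 = 0.0002000 mM = 0.200 μM

0.200 μM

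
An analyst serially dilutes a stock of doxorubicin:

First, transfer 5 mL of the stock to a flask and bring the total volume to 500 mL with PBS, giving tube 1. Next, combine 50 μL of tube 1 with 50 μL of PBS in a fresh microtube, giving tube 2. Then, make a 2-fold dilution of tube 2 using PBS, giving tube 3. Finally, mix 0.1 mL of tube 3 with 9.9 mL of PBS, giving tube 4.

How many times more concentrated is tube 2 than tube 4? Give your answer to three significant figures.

Step 1: 5 mL brought to 500 mL → factor 500/5 = 100
Step 2: 50 μL + 50 μL = 100 μL total → factor 100/50 = 2
Step 3: 2-fold → factor 2
Step 4: 0.1 mL + 9.9 mL = 10 mL total → factor 10/0.1 = 100
Dilution factor to tube 2 = 200; to tube 4 = 40000
[tube 2]/[tube 4] = (factor to tube 4)/(factor to tube 2) = 40000/200 = 200

200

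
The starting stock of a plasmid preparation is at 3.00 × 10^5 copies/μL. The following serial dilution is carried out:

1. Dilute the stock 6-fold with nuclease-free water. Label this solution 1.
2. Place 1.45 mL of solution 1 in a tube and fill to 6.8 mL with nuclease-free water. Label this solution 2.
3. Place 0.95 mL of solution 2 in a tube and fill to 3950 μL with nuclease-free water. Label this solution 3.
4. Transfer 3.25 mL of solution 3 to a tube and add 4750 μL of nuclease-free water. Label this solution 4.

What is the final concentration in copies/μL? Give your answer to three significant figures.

1.04 × 10^3 copies/μL

Step 1: 6-fold → factor 6
Step 2: 1.45 mL brought to 6.8 mL → factor 6.8/1.45 = 4.6897
Step 3: 0.95 mL brought to 3950 μL → factor 3.95/0.95 = 4.1579
Step 4: 3.25 mL + 4750 μL = 8 mL total → factor 8/3.25 = 2.4615
Overall dilution factor = 6 × 4.6897 × 4.1579 × 2.4615 = 287.99
Final = 3.00 × 10^5 copies/μL / 287.99 = 1.04 × 10^3 copies/μL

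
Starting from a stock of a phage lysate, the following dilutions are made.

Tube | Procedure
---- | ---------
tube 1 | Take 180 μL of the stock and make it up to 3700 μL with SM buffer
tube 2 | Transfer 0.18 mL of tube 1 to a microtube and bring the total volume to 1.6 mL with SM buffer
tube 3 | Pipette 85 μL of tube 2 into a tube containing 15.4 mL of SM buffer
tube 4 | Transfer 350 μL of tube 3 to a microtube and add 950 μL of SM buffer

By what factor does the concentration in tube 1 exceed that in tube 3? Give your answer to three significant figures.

1.62 × 10^3

Step 1: 180 μL brought to 3700 μL → factor 3700/180 = 20.556
Step 2: 0.18 mL brought to 1.6 mL → factor 1.6/0.18 = 8.8889
Step 3: 85 μL + 15.4 mL = 15485 μL total → factor 15485/85 = 182.18
Dilution factor to tube 1 = 20.556; to tube 3 = 33287
[tube 1]/[tube 3] = (factor to tube 3)/(factor to tube 1) = 33287/20.556 = 1.62 × 10^3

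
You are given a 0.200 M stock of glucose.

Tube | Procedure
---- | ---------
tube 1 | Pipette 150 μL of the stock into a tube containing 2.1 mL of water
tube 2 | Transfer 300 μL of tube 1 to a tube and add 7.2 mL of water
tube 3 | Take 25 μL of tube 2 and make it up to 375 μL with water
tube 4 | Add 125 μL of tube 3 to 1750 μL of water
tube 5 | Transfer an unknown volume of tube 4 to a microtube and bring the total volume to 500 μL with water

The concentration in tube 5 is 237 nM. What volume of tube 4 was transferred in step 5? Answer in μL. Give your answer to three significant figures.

Step 1: 150 μL + 2.1 mL = 2250 μL total → factor 2250/150 = 15
Step 2: 300 μL + 7.2 mL = 7500 μL total → factor 7500/300 = 25
Step 3: 25 μL brought to 375 μL → factor 375/25 = 15
Step 4: 125 μL + 1750 μL = 1875 μL total → factor 1875/125 = 15
Step 5: v brought to 500 μL → factor = 500 μL/v
Product of known-step factors = 84375
Overall factor = 0.200 M / (237 nM) = 8.4388 × 10^5
Step-5 factor = 8.4388 × 10^5 / 84375 = 10.002
v = 500 μL / 10.002 = 50.0 μL

50.0 μL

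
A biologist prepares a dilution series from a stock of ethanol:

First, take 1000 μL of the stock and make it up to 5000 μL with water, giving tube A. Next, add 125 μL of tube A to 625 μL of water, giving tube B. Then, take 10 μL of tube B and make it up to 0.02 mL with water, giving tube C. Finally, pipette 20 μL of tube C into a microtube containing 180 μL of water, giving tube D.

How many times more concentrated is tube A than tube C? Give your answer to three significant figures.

12.0

Step 1: 1000 μL brought to 5000 μL → factor 5000/1000 = 5
Step 2: 125 μL + 625 μL = 750 μL total → factor 750/125 = 6
Step 3: 10 μL brought to 0.02 mL → factor 20/10 = 2
Dilution factor to tube A = 5; to tube C = 60
[tube A]/[tube C] = (factor to tube C)/(factor to tube A) = 60/5 = 12.0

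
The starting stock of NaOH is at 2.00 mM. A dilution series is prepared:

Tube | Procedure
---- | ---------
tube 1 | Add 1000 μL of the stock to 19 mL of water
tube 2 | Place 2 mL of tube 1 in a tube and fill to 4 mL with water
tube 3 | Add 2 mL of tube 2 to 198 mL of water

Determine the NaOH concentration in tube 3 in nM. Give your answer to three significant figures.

500 nM

Step 1: 1000 μL + 19 mL = 20000 μL total → factor 20000/1000 = 20
Step 2: 2 mL brought to 4 mL → factor 4/2 = 2
Step 3: 2 mL + 198 mL = 200 mL total → factor 200/2 = 100
Overall dilution factor = 20 × 2 × 100 = 4000
Final = 2.00 mM / 4000 = 0.0005000 mM = 500 nM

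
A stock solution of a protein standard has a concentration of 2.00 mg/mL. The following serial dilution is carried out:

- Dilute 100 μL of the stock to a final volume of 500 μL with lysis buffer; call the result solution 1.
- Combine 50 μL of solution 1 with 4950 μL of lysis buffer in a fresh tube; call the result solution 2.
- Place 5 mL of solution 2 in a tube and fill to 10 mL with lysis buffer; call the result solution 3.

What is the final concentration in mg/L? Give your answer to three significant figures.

Step 1: 100 μL brought to 500 μL → factor 500/100 = 5
Step 2: 50 μL + 4950 μL = 5000 μL total → factor 5000/50 = 100
Step 3: 5 mL brought to 10 mL → factor 10/5 = 2
Overall dilution factor = 5 × 100 × 2 = 1000
Final = 2.00 mg/mL / 1000 = 0.002000 mg/mL = 2.00 mg/L

2.00 mg/L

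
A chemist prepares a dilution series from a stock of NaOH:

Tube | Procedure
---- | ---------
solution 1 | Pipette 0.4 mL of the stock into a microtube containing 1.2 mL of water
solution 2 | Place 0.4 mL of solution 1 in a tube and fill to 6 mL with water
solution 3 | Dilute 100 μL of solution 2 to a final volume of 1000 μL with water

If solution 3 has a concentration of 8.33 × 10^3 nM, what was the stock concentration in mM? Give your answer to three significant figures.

Step 1: 0.4 mL + 1.2 mL = 1.6 mL total → factor 1.6/0.4 = 4
Step 2: 0.4 mL brought to 6 mL → factor 6/0.4 = 15
Step 3: 100 μL brought to 1000 μL → factor 1000/100 = 10
Overall dilution factor = 4 × 15 × 10 = 600
Stock = 8.33 × 10^3 nM × 600 = 4.998 × 10^6 nM = 5.00 mM

5.00 mM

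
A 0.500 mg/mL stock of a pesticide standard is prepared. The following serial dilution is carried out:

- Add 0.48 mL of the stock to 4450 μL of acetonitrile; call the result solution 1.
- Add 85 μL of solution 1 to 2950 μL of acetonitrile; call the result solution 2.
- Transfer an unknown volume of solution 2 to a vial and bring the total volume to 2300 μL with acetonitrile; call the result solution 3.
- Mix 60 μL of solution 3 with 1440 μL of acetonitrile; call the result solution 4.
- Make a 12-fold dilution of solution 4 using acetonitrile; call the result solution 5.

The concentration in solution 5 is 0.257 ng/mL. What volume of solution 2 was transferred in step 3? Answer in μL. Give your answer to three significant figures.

130 μL

Step 1: 0.48 mL + 4450 μL = 4.93 mL total → factor 4.93/0.48 = 10.271
Step 2: 85 μL + 2950 μL = 3035 μL total → factor 3035/85 = 35.706
Step 3: v brought to 2300 μL → factor = 2300 μL/v
Step 4: 60 μL + 1440 μL = 1500 μL total → factor 1500/60 = 25
Step 5: 12-fold → factor 12
Product of known-step factors = 1.1002 × 10^5
Overall factor = 0.500 mg/mL / (0.257 ng/mL) = 1.9455 × 10^6
Step-3 factor = 1.9455 × 10^6 / 1.1002 × 10^5 = 17.684
v = 2300 μL / 17.684 = 130 μL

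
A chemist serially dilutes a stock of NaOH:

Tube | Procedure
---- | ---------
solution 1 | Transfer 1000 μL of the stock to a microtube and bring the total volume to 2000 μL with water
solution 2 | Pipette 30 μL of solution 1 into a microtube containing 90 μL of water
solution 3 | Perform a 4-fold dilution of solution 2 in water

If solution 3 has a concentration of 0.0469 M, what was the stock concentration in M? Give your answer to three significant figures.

1.50 M

Step 1: 1000 μL brought to 2000 μL → factor 2000/1000 = 2
Step 2: 30 μL + 90 μL = 120 μL total → factor 120/30 = 4
Step 3: 4-fold → factor 4
Overall dilution factor = 2 × 4 × 4 = 32
Stock = 0.0469 M × 32 = 1.50 M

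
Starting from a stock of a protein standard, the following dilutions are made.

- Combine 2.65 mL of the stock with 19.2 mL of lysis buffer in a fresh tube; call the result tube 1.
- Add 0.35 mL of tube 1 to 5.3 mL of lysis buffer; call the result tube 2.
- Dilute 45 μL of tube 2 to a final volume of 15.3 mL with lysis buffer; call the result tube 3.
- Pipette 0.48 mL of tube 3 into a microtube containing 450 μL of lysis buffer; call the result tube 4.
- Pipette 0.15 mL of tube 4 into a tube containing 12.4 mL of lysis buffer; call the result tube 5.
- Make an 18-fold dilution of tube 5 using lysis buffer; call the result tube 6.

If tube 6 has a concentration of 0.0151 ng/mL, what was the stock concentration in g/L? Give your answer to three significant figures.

1.99 g/L

Step 1: 2.65 mL + 19.2 mL = 21.85 mL total → factor 21.85/2.65 = 8.2453
Step 2: 0.35 mL + 5.3 mL = 5.65 mL total → factor 5.65/0.35 = 16.143
Step 3: 45 μL brought to 15.3 mL → factor 15300/45 = 340
Step 4: 0.48 mL + 450 μL = 0.93 mL total → factor 0.93/0.48 = 1.9375
Step 5: 0.15 mL + 12.4 mL = 12.55 mL total → factor 12.55/0.15 = 83.667
Step 6: 18-fold → factor 18
Overall dilution factor = 8.2453 × 16.143 × 340 × 1.9375 × 83.667 × 18 = 1.3205 × 10^8
Stock = 0.0151 ng/mL × 1.3205 × 10^8 = 1.994 × 10^6 ng/mL = 1.99 g/L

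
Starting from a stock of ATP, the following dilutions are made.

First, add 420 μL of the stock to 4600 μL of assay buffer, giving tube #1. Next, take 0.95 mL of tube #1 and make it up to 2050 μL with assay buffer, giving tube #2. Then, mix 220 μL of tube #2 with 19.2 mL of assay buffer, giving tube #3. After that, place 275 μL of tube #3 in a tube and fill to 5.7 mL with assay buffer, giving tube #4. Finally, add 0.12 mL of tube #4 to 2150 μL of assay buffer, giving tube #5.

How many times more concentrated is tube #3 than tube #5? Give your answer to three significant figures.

392

Step 1: 420 μL + 4600 μL = 5020 μL total → factor 5020/420 = 11.952
Step 2: 0.95 mL brought to 2050 μL → factor 2.05/0.95 = 2.1579
Step 3: 220 μL + 19.2 mL = 19420 μL total → factor 19420/220 = 88.273
Step 4: 275 μL brought to 5.7 mL → factor 5700/275 = 20.727
Step 5: 0.12 mL + 2150 μL = 2.27 mL total → factor 2.27/0.12 = 18.917
Dilution factor to tube #3 = 2276.7; to tube #5 = 8.9268 × 10^5
[tube #3]/[tube #5] = (factor to tube #5)/(factor to tube #3) = 8.9268 × 10^5/2276.7 = 392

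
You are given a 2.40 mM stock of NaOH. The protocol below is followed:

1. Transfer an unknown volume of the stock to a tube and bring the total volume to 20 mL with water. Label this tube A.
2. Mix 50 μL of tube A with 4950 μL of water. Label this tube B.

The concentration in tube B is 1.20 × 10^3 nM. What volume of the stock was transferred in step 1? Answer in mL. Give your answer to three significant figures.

Step 1: v brought to 20 mL → factor = 20 mL/v
Step 2: 50 μL + 4950 μL = 5000 μL total → factor 5000/50 = 100
Product of known-step factors = 100
Overall factor = 2.40 mM / (1.20 × 10^3 nM) = 2000
Step-1 factor = 2000 / 100 = 20
v = 20 mL / 20 = 1.00 mL

1.00 mL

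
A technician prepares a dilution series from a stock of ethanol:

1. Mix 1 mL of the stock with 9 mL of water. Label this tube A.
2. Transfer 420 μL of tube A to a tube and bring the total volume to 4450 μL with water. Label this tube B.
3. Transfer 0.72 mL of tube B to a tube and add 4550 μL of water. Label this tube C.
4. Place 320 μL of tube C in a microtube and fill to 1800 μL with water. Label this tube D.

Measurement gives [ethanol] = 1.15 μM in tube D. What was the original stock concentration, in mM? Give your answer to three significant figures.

5.02 mM

Step 1: 1 mL + 9 mL = 10 mL total → factor 10/1 = 10
Step 2: 420 μL brought to 4450 μL → factor 4450/420 = 10.595
Step 3: 0.72 mL + 4550 μL = 5.27 mL total → factor 5.27/0.72 = 7.3194
Step 4: 320 μL brought to 1800 μL → factor 1800/320 = 5.625
Overall dilution factor = 10 × 10.595 × 7.3194 × 5.625 = 4362.3
Stock = 1.15 μM × 4362.3 = 5017 μM = 5.02 mM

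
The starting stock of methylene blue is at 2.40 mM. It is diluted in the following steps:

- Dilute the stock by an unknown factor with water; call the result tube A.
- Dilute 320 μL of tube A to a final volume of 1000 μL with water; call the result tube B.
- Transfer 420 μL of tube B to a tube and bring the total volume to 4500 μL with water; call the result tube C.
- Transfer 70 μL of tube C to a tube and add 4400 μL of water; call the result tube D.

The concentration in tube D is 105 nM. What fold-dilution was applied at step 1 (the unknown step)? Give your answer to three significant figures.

Step 1: unknown factor x
Step 2: 320 μL brought to 1000 μL → factor 1000/320 = 3.125
Step 3: 420 μL brought to 4500 μL → factor 4500/420 = 10.714
Step 4: 70 μL + 4400 μL = 4470 μL total → factor 4470/70 = 63.857
Product of known-step factors = 2138.1
Overall factor = 2.40 mM / (105 nM) = 22857
x = 22857 / 2138.1 = 10.7

10.7-fold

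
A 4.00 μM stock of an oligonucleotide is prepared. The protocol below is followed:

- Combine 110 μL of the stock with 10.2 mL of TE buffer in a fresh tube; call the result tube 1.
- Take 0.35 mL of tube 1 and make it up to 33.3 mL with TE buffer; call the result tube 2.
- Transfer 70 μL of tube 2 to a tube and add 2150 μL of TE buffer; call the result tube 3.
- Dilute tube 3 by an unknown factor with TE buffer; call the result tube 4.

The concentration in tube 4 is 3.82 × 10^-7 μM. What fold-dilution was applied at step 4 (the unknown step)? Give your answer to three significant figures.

37.0-fold

Step 1: 110 μL + 10.2 mL = 10310 μL total → factor 10310/110 = 93.727
Step 2: 0.35 mL brought to 33.3 mL → factor 33.3/0.35 = 95.143
Step 3: 70 μL + 2150 μL = 2220 μL total → factor 2220/70 = 31.714
Step 4: unknown factor x
Product of known-step factors = 2.8281 × 10^5
Overall factor = 4.00 μM / (3.82 × 10^-7 μM) = 1.0471 × 10^7
x = 1.0471 × 10^7 / 2.8281 × 10^5 = 37.0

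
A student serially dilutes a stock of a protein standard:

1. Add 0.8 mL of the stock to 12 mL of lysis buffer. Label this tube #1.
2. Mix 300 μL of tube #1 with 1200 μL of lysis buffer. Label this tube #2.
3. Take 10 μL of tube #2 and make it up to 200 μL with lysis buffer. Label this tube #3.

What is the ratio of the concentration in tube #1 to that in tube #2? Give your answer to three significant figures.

Step 1: 0.8 mL + 12 mL = 12.8 mL total → factor 12.8/0.8 = 16
Step 2: 300 μL + 1200 μL = 1500 μL total → factor 1500/300 = 5
Dilution factor to tube #1 = 16; to tube #2 = 80
[tube #1]/[tube #2] = (factor to tube #2)/(factor to tube #1) = 80/16 = 5.00

5.00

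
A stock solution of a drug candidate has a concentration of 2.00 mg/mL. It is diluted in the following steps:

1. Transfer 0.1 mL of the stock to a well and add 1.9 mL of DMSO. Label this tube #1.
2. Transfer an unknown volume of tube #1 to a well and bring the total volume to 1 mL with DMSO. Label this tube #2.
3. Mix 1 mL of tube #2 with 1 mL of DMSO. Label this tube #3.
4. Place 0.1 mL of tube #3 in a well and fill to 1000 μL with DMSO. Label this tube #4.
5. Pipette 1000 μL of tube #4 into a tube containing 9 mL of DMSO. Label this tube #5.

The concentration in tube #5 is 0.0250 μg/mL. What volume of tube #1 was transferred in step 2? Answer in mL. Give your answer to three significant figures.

0.0500 mL

Step 1: 0.1 mL + 1.9 mL = 2 mL total → factor 2/0.1 = 20
Step 2: v brought to 1 mL → factor = 1 mL/v
Step 3: 1 mL + 1 mL = 2 mL total → factor 2/1 = 2
Step 4: 0.1 mL brought to 1000 μL → factor 1/0.1 = 10
Step 5: 1000 μL + 9 mL = 10000 μL total → factor 10000/1000 = 10
Product of known-step factors = 4000
Overall factor = 2.00 mg/mL / (0.0250 μg/mL) = 80000
Step-2 factor = 80000 / 4000 = 20
v = 1 mL / 20 = 0.0500 mL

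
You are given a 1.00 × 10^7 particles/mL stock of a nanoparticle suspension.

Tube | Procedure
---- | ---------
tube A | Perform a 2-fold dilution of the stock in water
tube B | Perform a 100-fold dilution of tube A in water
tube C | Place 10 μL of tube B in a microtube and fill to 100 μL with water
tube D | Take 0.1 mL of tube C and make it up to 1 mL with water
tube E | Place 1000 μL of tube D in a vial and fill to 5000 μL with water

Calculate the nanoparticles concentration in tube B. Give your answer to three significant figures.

Step 1: 2-fold → factor 2
Step 2: 100-fold → factor 100
Dilution factor through tube B = 2 × 100 = 200
[tube B] = 1.00 × 10^7 particles/mL / 200 = 5.00 × 10^4 particles/mL

5.00 × 10^4 particles/mL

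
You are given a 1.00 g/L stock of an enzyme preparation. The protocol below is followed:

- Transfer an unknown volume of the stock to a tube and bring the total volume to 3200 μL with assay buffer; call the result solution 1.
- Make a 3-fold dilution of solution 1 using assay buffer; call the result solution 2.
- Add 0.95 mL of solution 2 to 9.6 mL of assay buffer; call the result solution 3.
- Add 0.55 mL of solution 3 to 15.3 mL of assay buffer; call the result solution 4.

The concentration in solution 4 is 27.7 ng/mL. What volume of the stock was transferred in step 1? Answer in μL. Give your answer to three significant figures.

85.1 μL

Step 1: v brought to 3200 μL → factor = 3200 μL/v
Step 2: 3-fold → factor 3
Step 3: 0.95 mL + 9.6 mL = 10.55 mL total → factor 10.55/0.95 = 11.105
Step 4: 0.55 mL + 15.3 mL = 15.85 mL total → factor 15.85/0.55 = 28.818
Product of known-step factors = 960.1
Overall factor = 1.00 g/L / (27.7 ng/mL) = 36101
Step-1 factor = 36101 / 960.1 = 37.601
v = 3200 μL / 37.601 = 85.1 μL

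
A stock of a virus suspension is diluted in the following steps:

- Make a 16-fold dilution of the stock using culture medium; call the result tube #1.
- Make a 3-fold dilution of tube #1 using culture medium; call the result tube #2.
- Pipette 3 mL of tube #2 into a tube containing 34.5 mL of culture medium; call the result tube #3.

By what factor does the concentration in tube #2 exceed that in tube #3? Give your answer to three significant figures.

12.5

Step 1: 16-fold → factor 16
Step 2: 3-fold → factor 3
Step 3: 3 mL + 34.5 mL = 37.5 mL total → factor 37.5/3 = 12.5
Dilution factor to tube #2 = 48; to tube #3 = 600
[tube #2]/[tube #3] = (factor to tube #3)/(factor to tube #2) = 600/48 = 12.5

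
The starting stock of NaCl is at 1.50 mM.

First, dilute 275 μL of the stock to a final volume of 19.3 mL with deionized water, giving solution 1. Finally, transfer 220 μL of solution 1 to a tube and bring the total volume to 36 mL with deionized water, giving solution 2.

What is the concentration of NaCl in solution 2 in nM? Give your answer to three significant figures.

Step 1: 275 μL brought to 19.3 mL → factor 19300/275 = 70.182
Step 2: 220 μL brought to 36 mL → factor 36000/220 = 163.64
Overall dilution factor = 70.182 × 163.64 = 11484
Final = 1.50 mM / 11484 = 0.0001306 mM = 131 nM

131 nM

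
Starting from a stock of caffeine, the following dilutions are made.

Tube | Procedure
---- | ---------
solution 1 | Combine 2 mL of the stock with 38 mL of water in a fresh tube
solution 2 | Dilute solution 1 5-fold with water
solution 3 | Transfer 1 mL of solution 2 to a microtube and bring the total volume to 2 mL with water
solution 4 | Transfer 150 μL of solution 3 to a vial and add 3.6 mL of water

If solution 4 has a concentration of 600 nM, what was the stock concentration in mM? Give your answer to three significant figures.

3.00 mM

Step 1: 2 mL + 38 mL = 40 mL total → factor 40/2 = 20
Step 2: 5-fold → factor 5
Step 3: 1 mL brought to 2 mL → factor 2/1 = 2
Step 4: 150 μL + 3.6 mL = 3750 μL total → factor 3750/150 = 25
Overall dilution factor = 20 × 5 × 2 × 25 = 5000
Stock = 600 nM × 5000 = 3.000 × 10^6 nM = 3.00 mM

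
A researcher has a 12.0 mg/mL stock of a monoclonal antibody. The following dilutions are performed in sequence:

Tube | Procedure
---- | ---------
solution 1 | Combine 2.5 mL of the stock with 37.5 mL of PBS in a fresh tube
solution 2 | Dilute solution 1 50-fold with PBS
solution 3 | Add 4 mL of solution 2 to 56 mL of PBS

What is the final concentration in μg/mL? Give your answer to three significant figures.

1.00 μg/mL

Step 1: 2.5 mL + 37.5 mL = 40 mL total → factor 40/2.5 = 16
Step 2: 50-fold → factor 50
Step 3: 4 mL + 56 mL = 60 mL total → factor 60/4 = 15
Overall dilution factor = 16 × 50 × 15 = 12000
Final = 12.0 mg/mL / 12000 = 0.001000 mg/mL = 1.00 μg/mL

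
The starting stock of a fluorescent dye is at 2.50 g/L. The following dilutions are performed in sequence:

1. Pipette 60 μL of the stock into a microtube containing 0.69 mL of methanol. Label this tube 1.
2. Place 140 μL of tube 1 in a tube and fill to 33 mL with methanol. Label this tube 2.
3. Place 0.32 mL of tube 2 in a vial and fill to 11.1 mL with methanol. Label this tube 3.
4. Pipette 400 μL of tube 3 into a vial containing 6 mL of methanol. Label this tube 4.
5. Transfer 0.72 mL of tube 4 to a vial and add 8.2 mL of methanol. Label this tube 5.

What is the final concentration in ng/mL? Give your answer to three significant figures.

Step 1: 60 μL + 0.69 mL = 750 μL total → factor 750/60 = 12.5
Step 2: 140 μL brought to 33 mL → factor 33000/140 = 235.71
Step 3: 0.32 mL brought to 11.1 mL → factor 11.1/0.32 = 34.688
Step 4: 400 μL + 6 mL = 6400 μL total → factor 6400/400 = 16
Step 5: 0.72 mL + 8.2 mL = 8.92 mL total → factor 8.92/0.72 = 12.389
Overall dilution factor = 12.5 × 235.71 × 34.688 × 16 × 12.389 = 2.0259 × 10^7
Final = 2.50 g/L / 2.0259 × 10^7 = 1.234 × 10^-7 g/L = 0.123 ng/mL

0.123 ng/mL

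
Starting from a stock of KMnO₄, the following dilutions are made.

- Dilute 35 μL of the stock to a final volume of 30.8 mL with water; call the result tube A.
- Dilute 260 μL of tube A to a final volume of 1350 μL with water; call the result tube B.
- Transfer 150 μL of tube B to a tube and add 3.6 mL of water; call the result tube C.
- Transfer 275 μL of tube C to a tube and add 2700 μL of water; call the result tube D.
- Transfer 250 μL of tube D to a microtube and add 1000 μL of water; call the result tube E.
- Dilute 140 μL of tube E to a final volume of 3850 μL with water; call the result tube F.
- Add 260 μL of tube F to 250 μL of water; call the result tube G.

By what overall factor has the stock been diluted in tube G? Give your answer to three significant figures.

3.33 × 10^8

Step 1: 35 μL brought to 30.8 mL → factor 30800/35 = 880
Step 2: 260 μL brought to 1350 μL → factor 1350/260 = 5.1923
Step 3: 150 μL + 3.6 mL = 3750 μL total → factor 3750/150 = 25
Step 4: 275 μL + 2700 μL = 2975 μL total → factor 2975/275 = 10.818
Step 5: 250 μL + 1000 μL = 1250 μL total → factor 1250/250 = 5
Step 6: 140 μL brought to 3850 μL → factor 3850/140 = 27.5
Step 7: 260 μL + 250 μL = 510 μL total → factor 510/260 = 1.9615
Overall dilution factor = 880 × 5.1923 × 25 × 10.818 × 5 × 27.5 × 1.9615 = 3.333 × 10^8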